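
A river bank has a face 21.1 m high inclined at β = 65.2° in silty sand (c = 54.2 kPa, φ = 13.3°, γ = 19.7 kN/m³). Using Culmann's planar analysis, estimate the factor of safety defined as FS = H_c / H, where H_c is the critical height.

H_c = (4c/γ) · sinβ cosφ / [1 − cos(β − φ)]
    = (4·54.2/19.7) · sin65.2°·cos13.3° / [1 − cos51.9°]
    = 11.005 · 0.8834 / 0.3830 = 25.39 m
FS = H_c / H = 25.39 / 21.1 = 1.203

FS = 1.20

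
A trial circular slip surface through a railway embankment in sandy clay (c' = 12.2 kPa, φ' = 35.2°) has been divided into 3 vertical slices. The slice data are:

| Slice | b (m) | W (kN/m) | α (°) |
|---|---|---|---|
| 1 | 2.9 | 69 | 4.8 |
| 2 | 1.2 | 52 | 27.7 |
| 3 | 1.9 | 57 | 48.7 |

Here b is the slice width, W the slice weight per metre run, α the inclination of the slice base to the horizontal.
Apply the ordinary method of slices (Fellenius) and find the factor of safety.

FS = 2.68

Ordinary method of slices: FS = Σ[c'·Δl_i + (W_i cosα_i)·tanφ'] / Σ W_i sinα_i, with Δl_i = b_i / cosα_i.
Slice 1: Δl = 2.9/cos4.8° = 2.910 m; N'_1 = 69·cos4.8° = 68.8; c'Δl = 35.50; W sinα = 5.8
Slice 2: Δl = 1.2/cos27.7° = 1.355 m; N'_2 = 52·cos27.7° = 46.0; c'Δl = 16.54; W sinα = 24.2
Slice 3: Δl = 1.9/cos48.7° = 2.879 m; N'_3 = 57·cos48.7° = 37.6; c'Δl = 35.12; W sinα = 42.8
Σc'Δl = 87.2 kN/m; ΣN' = 152.4 kN/m; ΣW sinα = 72.8 kN/m
Resisting = 87.2 + 152.4·tan35.2° = 87.2 + 107.5 = 194.7 kN/m
FS = 194.7 / 72.8 = 2.675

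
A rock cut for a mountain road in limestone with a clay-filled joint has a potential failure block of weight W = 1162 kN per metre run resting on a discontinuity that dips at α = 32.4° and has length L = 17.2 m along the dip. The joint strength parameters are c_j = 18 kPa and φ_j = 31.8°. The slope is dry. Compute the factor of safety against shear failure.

Resolving the block weight along and normal to the plane and applying the Mohr–Coulomb strength on the joint:
N' = W cosα = 1162·cos32.4° = 981.1 kN/m
Driving force T = W sinα = 1162·sin32.4° = 622.6 kN/m
Resisting force R = c_j·L + N'·tanφ_j = 18·17.2 + 981.1·tan31.8° = 309.6 + 608.3 = 917.9 kN/m
FS = R / T = 917.9 / 622.6 = 1.474

FS = 1.47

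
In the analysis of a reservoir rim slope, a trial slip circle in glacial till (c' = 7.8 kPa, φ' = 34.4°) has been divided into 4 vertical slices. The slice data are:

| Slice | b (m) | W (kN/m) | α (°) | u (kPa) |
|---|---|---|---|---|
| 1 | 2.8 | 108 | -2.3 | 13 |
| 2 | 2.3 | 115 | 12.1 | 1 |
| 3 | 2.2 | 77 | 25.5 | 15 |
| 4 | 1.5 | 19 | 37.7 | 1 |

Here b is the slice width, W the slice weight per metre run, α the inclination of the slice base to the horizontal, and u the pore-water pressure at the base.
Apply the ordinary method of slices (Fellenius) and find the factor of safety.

FS = 3.56

Ordinary method of slices: FS = Σ[c'·Δl_i + (W_i cosα_i − u_i·Δl_i)·tanφ'] / Σ W_i sinα_i, with Δl_i = b_i / cosα_i.
Slice 1: Δl = 2.8/cos(-2.3°) = 2.802 m; N'_1 = 108·cos(-2.3°) − 13·2.802 = 71.5; c'Δl = 21.86; W sinα = -4.3
Slice 2: Δl = 2.3/cos12.1° = 2.352 m; N'_2 = 115·cos12.1° − 1·2.352 = 110.1; c'Δl = 18.35; W sinα = 24.1
Slice 3: Δl = 2.2/cos25.5° = 2.437 m; N'_3 = 77·cos25.5° − 15·2.437 = 32.9; c'Δl = 19.01; W sinα = 33.1
Slice 4: Δl = 1.5/cos37.7° = 1.896 m; N'_4 = 19·cos37.7° − 1·1.896 = 13.1; c'Δl = 14.79; W sinα = 11.6
Σc'Δl = 74.0 kN/m; ΣN' = 227.7 kN/m; ΣW sinα = 64.5 kN/m
Resisting = 74.0 + 227.7·tan34.4° = 74.0 + 155.9 = 229.9 kN/m
FS = 229.9 / 64.5 = 3.562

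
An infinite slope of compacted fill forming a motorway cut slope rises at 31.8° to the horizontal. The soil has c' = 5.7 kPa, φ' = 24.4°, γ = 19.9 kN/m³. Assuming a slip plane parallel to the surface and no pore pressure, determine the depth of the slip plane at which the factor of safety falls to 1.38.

Setting FS = 1.38 in FS = [c' + γz cos²β tanφ'] / [γz sinβ cosβ] and solving for z:
z = c' / [γ cosβ (FS·sinβ − cosβ·tanφ')]
  = 5.7 / [19.9·cos31.8°·(1.38·sin31.8° − cos31.8°·tan24.4°)]
  = 5.7 / [19.9·0.8499·(1.38·0.5270 − 0.8499·0.4536)]
  = 5.7 / 5.7786 = 0.986 m

z = 0.99 m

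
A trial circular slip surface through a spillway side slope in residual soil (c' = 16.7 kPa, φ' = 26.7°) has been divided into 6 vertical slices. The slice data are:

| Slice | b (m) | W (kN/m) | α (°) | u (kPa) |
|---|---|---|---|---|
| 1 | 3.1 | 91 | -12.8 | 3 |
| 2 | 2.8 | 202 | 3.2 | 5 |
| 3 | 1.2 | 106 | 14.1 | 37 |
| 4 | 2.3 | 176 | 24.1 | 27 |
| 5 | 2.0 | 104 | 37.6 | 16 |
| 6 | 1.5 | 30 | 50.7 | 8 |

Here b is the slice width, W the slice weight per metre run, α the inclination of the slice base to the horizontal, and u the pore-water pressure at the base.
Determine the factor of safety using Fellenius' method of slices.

Ordinary method of slices: FS = Σ[c'·Δl_i + (W_i cosα_i − u_i·Δl_i)·tanφ'] / Σ W_i sinα_i, with Δl_i = b_i / cosα_i.
Slice 1: Δl = 3.1/cos(-12.8°) = 3.179 m; N'_1 = 91·cos(-12.8°) − 3·3.179 = 79.2; c'Δl = 53.09; W sinα = -20.2
Slice 2: Δl = 2.8/cos3.2° = 2.804 m; N'_2 = 202·cos3.2° − 5·2.804 = 187.7; c'Δl = 46.83; W sinα = 11.3
Slice 3: Δl = 1.2/cos14.1° = 1.237 m; N'_3 = 106·cos14.1° − 37·1.237 = 57.0; c'Δl = 20.66; W sinα = 25.8
Slice 4: Δl = 2.3/cos24.1° = 2.520 m; N'_4 = 176·cos24.1° − 27·2.520 = 92.6; c'Δl = 42.08; W sinα = 71.9
Slice 5: Δl = 2.0/cos37.6° = 2.524 m; N'_5 = 104·cos37.6° − 16·2.524 = 42.0; c'Δl = 42.16; W sinα = 63.5
Slice 6: Δl = 1.5/cos50.7° = 2.368 m; N'_6 = 30·cos50.7° − 8·2.368 = 0.1; c'Δl = 39.55; W sinα = 23.2
Σc'Δl = 244.4 kN/m; ΣN' = 458.6 kN/m; ΣW sinα = 175.5 kN/m
Resisting = 244.4 + 458.6·tan26.7° = 244.4 + 230.6 = 475.0 kN/m
FS = 475.0 / 175.5 = 2.707

FS = 2.71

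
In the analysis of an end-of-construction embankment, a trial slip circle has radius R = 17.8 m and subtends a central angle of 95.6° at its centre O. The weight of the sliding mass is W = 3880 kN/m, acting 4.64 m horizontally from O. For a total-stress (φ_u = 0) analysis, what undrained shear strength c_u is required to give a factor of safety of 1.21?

c_u = 41.2 kPa

FS = c_u·L_a·R / (W·d), so c_u = FS·W·d / (L_a·R).
Arc length L_a = R·θ = 17.8·(95.6°·π/180) = 17.8·1.6685 = 29.70 m
c_u = 1.21·3880·4.64 / (29.70·17.8) = 21783.9 / 528.66 = 41.21 kPa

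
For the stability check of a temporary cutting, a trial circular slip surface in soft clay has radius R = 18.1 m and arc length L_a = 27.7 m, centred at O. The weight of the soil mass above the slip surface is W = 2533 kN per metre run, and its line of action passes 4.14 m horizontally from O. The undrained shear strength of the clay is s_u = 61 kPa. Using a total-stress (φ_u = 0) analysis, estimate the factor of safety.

FS = 2.92

Taking moments about the centre O, the resisting moment is provided by the undrained shear strength acting along the arc:
M_R = s_u·L_a·R = 61·27.70·18.1 = 30583.6 kN·m/m
M_D = W·d = 2533·4.14 = 10486.6 kN·m/m
FS = M_R / M_D = 30583.6 / 10486.6 = 2.916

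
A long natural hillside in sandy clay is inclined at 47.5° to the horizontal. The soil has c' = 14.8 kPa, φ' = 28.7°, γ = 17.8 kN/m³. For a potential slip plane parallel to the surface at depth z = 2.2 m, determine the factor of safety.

FS = 1.26

For an infinite slope with a slip plane parallel to the surface (no pore pressure): FS = [c' + γz cos²β tanφ'] / [γz sinβ cosβ].
γz = 17.8·2.2 = 39.16 kN/m²
Numerator = 14.8 + 39.16·cos²47.5°·tan28.7° = 14.8 + 39.16·0.4564·0.5475 = 24.585 kPa
Denominator = 39.16·sin47.5°·cos47.5° = 39.16·0.7373·0.6756 = 19.505 kPa
FS = 24.585 / 19.505 = 1.260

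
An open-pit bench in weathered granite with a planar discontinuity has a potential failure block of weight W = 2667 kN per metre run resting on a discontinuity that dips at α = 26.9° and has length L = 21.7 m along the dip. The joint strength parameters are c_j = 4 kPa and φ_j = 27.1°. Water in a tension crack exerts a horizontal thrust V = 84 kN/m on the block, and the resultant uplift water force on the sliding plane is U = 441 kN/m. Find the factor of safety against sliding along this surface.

FS = 0.83

Resolving the block weight along and normal to the plane and applying the Mohr–Coulomb strength on the joint:
N' = W cosα − U − V sinα = 2667·cos26.9° − 441 − 84·sin26.9° = 1899.4 kN/m
Driving force T = W sinα + V cosα = 2667·sin26.9° + 84·cos26.9° = 1281.6 kN/m
Resisting force R = c_j·L + N'·tanφ_j = 4·21.7 + 1899.4·tan27.1° = 86.8 + 972.0 = 1058.8 kN/m
FS = R / T = 1058.8 / 1281.6 = 0.826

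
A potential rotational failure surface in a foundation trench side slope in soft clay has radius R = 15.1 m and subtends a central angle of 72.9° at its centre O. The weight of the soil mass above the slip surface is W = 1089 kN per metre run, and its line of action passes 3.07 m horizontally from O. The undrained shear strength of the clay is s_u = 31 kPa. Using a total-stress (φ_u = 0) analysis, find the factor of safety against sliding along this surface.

FS = 2.69

Taking moments about the centre O, the resisting moment is provided by the undrained shear strength acting along the arc:
Arc length L_a = R·θ = 15.1·(72.9°·π/180) = 15.1·1.2723 = 19.21 m
M_R = s_u·L_a·R = 31·19.21·15.1 = 8993.3 kN·m/m
M_D = W·d = 1089·3.07 = 3343.2 kN·m/m
FS = M_R / M_D = 8993.3 / 3343.2 = 2.690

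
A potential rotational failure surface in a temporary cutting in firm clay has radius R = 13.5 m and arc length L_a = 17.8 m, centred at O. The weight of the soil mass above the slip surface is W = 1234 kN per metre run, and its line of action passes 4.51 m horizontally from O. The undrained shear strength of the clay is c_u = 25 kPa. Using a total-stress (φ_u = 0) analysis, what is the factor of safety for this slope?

FS = 1.08

Taking moments about the centre O, the resisting moment is provided by the undrained shear strength acting along the arc:
M_R = c_u·L_a·R = 25·17.80·13.5 = 6007.5 kN·m/m
M_D = W·d = 1234·4.51 = 5565.3 kN·m/m
FS = M_R / M_D = 6007.5 / 5565.3 = 1.079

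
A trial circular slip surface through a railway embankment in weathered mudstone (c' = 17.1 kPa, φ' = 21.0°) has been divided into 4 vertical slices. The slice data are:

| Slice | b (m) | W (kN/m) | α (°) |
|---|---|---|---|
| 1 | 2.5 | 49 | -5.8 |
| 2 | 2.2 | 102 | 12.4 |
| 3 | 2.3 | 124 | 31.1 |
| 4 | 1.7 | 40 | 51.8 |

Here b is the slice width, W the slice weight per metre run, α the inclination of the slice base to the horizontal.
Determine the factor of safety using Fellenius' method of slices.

FS = 2.50

Ordinary method of slices: FS = Σ[c'·Δl_i + (W_i cosα_i)·tanφ'] / Σ W_i sinα_i, with Δl_i = b_i / cosα_i.
Slice 1: Δl = 2.5/cos(-5.8°) = 2.513 m; N'_1 = 49·cos(-5.8°) = 48.7; c'Δl = 42.97; W sinα = -5.0
Slice 2: Δl = 2.2/cos12.4° = 2.253 m; N'_2 = 102·cos12.4° = 99.6; c'Δl = 38.52; W sinα = 21.9
Slice 3: Δl = 2.3/cos31.1° = 2.686 m; N'_3 = 124·cos31.1° = 106.2; c'Δl = 45.93; W sinα = 64.1
Slice 4: Δl = 1.7/cos51.8° = 2.749 m; N'_4 = 40·cos51.8° = 24.7; c'Δl = 47.01; W sinα = 31.4
Σc'Δl = 174.4 kN/m; ΣN' = 279.3 kN/m; ΣW sinα = 112.4 kN/m
Resisting = 174.4 + 279.3·tan21.0° = 174.4 + 107.2 = 281.6 kN/m
FS = 281.6 / 112.4 = 2.505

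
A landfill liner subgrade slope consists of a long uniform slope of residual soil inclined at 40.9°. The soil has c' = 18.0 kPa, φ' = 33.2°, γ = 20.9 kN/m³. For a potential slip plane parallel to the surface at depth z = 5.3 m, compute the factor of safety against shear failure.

FS = 1.08

For an infinite slope with a slip plane parallel to the surface (no pore pressure): FS = [c' + γz cos²β tanφ'] / [γz sinβ cosβ].
γz = 20.9·5.3 = 110.77 kN/m²
Numerator = 18.0 + 110.77·cos²40.9°·tan33.2° = 18.0 + 110.77·0.5713·0.6544 = 59.412 kPa
Denominator = 110.77·sin40.9°·cos40.9° = 110.77·0.6547·0.7559 = 54.819 kPa
FS = 59.412 / 54.819 = 1.084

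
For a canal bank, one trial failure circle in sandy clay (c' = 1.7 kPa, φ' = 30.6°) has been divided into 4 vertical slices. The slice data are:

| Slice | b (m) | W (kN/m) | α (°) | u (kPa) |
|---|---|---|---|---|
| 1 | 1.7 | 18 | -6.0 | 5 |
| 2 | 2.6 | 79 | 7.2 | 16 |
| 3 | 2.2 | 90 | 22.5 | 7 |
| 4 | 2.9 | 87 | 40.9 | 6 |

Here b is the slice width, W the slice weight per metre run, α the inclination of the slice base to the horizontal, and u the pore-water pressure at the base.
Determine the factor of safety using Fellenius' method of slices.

FS = 1.10

Ordinary method of slices: FS = Σ[c'·Δl_i + (W_i cosα_i − u_i·Δl_i)·tanφ'] / Σ W_i sinα_i, with Δl_i = b_i / cosα_i.
Slice 1: Δl = 1.7/cos(-6.0°) = 1.709 m; N'_1 = 18·cos(-6.0°) − 5·1.709 = 9.4; c'Δl = 2.91; W sinα = -1.9
Slice 2: Δl = 2.6/cos7.2° = 2.621 m; N'_2 = 79·cos7.2° − 16·2.621 = 36.4; c'Δl = 4.46; W sinα = 9.9
Slice 3: Δl = 2.2/cos22.5° = 2.381 m; N'_3 = 90·cos22.5° − 7·2.381 = 66.5; c'Δl = 4.05; W sinα = 34.4
Slice 4: Δl = 2.9/cos40.9° = 3.837 m; N'_4 = 87·cos40.9° − 6·3.837 = 42.7; c'Δl = 6.52; W sinα = 57.0
Σc'Δl = 17.9 kN/m; ΣN' = 155.0 kN/m; ΣW sinα = 99.4 kN/m
Resisting = 17.9 + 155.0·tan30.6° = 17.9 + 91.7 = 109.6 kN/m
FS = 109.6 / 99.4 = 1.102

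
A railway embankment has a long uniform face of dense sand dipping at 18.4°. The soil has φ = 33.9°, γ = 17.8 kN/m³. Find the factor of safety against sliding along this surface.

For a dry cohesionless infinite slope the factor of safety is FS = tanφ / tanβ.
FS = tan33.9° / tan18.4° = 0.6720 / 0.3327 = 2.020

FS = 2.02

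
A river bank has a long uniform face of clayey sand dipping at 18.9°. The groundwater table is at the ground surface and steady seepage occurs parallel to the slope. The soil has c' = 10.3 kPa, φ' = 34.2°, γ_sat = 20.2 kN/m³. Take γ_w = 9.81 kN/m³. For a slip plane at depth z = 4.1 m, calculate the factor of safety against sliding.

With seepage parallel to the slope and the water table at the surface, the effective normal stress on the slip plane uses the buoyant unit weight γ' = γ_sat − γ_w while the driving shear stress uses γ_sat:
FS = [c' + γ' z cos²β tanφ'] / [γ_sat z sinβ cosβ]
γ' = 20.2 − 9.81 = 10.39 kN/m³
Numerator = 10.3 + 10.39·4.1·cos²18.9°·tan34.2° = 10.3 + 10.39·4.1·0.8951·0.6796 = 36.213 kPa
Denominator = 20.2·4.1·sin18.9°·cos18.9° = 20.2·4.1·0.3239·0.9461 = 25.380 kPa
FS = 36.213 / 25.380 = 1.427

FS = 1.43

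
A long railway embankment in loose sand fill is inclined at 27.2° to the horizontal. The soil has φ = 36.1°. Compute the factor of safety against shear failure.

For a dry cohesionless infinite slope the factor of safety is FS = tanφ / tanβ.
FS = tan36.1° / tan27.2° = 0.7292 / 0.5139 = 1.419

FS = 1.42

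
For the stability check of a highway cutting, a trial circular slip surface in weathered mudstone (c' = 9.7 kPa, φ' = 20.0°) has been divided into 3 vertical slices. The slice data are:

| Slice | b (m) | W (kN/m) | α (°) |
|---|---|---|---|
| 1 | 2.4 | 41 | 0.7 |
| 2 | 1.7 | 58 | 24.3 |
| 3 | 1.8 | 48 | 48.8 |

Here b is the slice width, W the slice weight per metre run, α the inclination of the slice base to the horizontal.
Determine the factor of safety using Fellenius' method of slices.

Ordinary method of slices: FS = Σ[c'·Δl_i + (W_i cosα_i)·tanφ'] / Σ W_i sinα_i, with Δl_i = b_i / cosα_i.
Slice 1: Δl = 2.4/cos0.7° = 2.400 m; N'_1 = 41·cos0.7° = 41.0; c'Δl = 23.28; W sinα = 0.5
Slice 2: Δl = 1.7/cos24.3° = 1.865 m; N'_2 = 58·cos24.3° = 52.9; c'Δl = 18.09; W sinα = 23.9
Slice 3: Δl = 1.8/cos48.8° = 2.733 m; N'_3 = 48·cos48.8° = 31.6; c'Δl = 26.51; W sinα = 36.1
Σc'Δl = 67.9 kN/m; ΣN' = 125.5 kN/m; ΣW sinα = 60.5 kN/m
Resisting = 67.9 + 125.5·tan20.0° = 67.9 + 45.7 = 113.6 kN/m
FS = 113.6 / 60.5 = 1.877

FS = 1.88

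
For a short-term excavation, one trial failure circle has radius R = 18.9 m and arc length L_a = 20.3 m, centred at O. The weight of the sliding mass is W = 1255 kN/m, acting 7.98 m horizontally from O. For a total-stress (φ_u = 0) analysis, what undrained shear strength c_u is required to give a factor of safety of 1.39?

c_u = 36.3 kPa

FS = c_u·L_a·R / (W·d), so c_u = FS·W·d / (L_a·R).
c_u = 1.39·1255·7.98 / (20.30·18.9) = 13920.7 / 383.67 = 36.28 kPa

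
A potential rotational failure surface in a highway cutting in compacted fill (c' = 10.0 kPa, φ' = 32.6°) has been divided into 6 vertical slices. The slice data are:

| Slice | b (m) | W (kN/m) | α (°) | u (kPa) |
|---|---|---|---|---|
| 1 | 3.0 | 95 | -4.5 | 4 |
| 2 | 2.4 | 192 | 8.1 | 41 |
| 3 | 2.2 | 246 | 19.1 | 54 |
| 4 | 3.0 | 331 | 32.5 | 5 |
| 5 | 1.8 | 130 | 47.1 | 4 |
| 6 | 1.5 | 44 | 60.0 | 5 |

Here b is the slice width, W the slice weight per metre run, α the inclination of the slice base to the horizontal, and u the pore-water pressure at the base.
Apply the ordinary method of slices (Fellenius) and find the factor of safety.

FS = 1.39

Ordinary method of slices: FS = Σ[c'·Δl_i + (W_i cosα_i − u_i·Δl_i)·tanφ'] / Σ W_i sinα_i, with Δl_i = b_i / cosα_i.
Slice 1: Δl = 3.0/cos(-4.5°) = 3.009 m; N'_1 = 95·cos(-4.5°) − 4·3.009 = 82.7; c'Δl = 30.09; W sinα = -7.5
Slice 2: Δl = 2.4/cos8.1° = 2.424 m; N'_2 = 192·cos8.1° − 41·2.424 = 90.7; c'Δl = 24.24; W sinα = 27.1
Slice 3: Δl = 2.2/cos19.1° = 2.328 m; N'_3 = 246·cos19.1° − 54·2.328 = 106.7; c'Δl = 23.28; W sinα = 80.5
Slice 4: Δl = 3.0/cos32.5° = 3.557 m; N'_4 = 331·cos32.5° − 5·3.557 = 261.4; c'Δl = 35.57; W sinα = 177.8
Slice 5: Δl = 1.8/cos47.1° = 2.644 m; N'_5 = 130·cos47.1° − 4·2.644 = 77.9; c'Δl = 26.44; W sinα = 95.2
Slice 6: Δl = 1.5/cos60.0° = 3.000 m; N'_6 = 44·cos60.0° − 5·3.000 = 7.0; c'Δl = 30.00; W sinα = 38.1
Σc'Δl = 169.6 kN/m; ΣN' = 626.4 kN/m; ΣW sinα = 411.3 kN/m
Resisting = 169.6 + 626.4·tan32.6° = 169.6 + 400.6 = 570.2 kN/m
FS = 570.2 / 411.3 = 1.386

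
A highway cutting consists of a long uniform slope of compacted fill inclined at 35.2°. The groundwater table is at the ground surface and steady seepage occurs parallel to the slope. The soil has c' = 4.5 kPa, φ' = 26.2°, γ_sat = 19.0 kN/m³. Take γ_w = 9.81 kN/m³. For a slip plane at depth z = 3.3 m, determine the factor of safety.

With seepage parallel to the slope and the water table at the surface, the effective normal stress on the slip plane uses the buoyant unit weight γ' = γ_sat − γ_w while the driving shear stress uses γ_sat:
FS = [c' + γ' z cos²β tanφ'] / [γ_sat z sinβ cosβ]
γ' = 19.0 − 9.81 = 9.19 kN/m³
Numerator = 4.5 + 9.19·3.3·cos²35.2°·tan26.2° = 4.5 + 9.19·3.3·0.6677·0.4921 = 14.464 kPa
Denominator = 19.0·3.3·sin35.2°·cos35.2° = 19.0·3.3·0.5764·0.8171 = 29.534 kPa
FS = 14.464 / 29.534 = 0.490

FS = 0.49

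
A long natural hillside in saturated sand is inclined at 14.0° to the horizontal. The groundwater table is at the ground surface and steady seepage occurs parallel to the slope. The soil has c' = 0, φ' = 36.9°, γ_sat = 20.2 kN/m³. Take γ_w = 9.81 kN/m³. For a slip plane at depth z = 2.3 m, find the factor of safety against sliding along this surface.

With seepage parallel to the slope and the water table at the surface, the effective normal stress on the slip plane uses the buoyant unit weight γ' = γ_sat − γ_w while the driving shear stress uses γ_sat:
FS = [c' + γ' z cos²β tanφ'] / [γ_sat z sinβ cosβ]
(For c' = 0 this reduces to FS = (γ'/γ_sat)·tanφ'/tanβ.)
γ' = 20.2 − 9.81 = 10.39 kN/m³
Numerator = 0.0 + 10.39·2.3·cos²14.0°·tan36.9° = 0.0 + 10.39·2.3·0.9415·0.7508 = 16.892 kPa
Denominator = 20.2·2.3·sin14.0°·cos14.0° = 20.2·2.3·0.2419·0.9703 = 10.906 kPa
FS = 16.892 / 10.906 = 1.549

FS = 1.55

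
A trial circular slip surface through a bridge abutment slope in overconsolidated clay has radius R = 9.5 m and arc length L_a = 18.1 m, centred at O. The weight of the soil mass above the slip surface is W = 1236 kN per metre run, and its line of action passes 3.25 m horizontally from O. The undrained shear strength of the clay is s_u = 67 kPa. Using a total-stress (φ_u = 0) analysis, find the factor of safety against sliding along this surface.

FS = 2.87

Taking moments about the centre O, the resisting moment is provided by the undrained shear strength acting along the arc:
M_R = s_u·L_a·R = 67·18.10·9.5 = 11520.6 kN·m/m
M_D = W·d = 1236·3.25 = 4017.0 kN·m/m
FS = M_R / M_D = 11520.6 / 4017.0 = 2.868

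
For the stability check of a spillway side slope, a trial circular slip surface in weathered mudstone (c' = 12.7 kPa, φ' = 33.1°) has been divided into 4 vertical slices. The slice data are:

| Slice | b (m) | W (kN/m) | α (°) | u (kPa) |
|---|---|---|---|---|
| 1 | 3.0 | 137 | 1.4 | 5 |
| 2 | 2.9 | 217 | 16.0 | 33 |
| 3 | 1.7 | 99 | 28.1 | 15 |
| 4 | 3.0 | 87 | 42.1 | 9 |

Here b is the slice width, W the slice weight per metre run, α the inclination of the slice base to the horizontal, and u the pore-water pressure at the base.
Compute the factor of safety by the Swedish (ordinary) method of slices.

Ordinary method of slices: FS = Σ[c'·Δl_i + (W_i cosα_i − u_i·Δl_i)·tanφ'] / Σ W_i sinα_i, with Δl_i = b_i / cosα_i.
Slice 1: Δl = 3.0/cos1.4° = 3.001 m; N'_1 = 137·cos1.4° − 5·3.001 = 122.0; c'Δl = 38.11; W sinα = 3.3
Slice 2: Δl = 2.9/cos16.0° = 3.017 m; N'_2 = 217·cos16.0° − 33·3.017 = 109.0; c'Δl = 38.31; W sinα = 59.8
Slice 3: Δl = 1.7/cos28.1° = 1.927 m; N'_3 = 99·cos28.1° − 15·1.927 = 58.4; c'Δl = 24.47; W sinα = 46.6
Slice 4: Δl = 3.0/cos42.1° = 4.043 m; N'_4 = 87·cos42.1° − 9·4.043 = 28.2; c'Δl = 51.35; W sinα = 58.3
Σc'Δl = 152.2 kN/m; ΣN' = 317.6 kN/m; ΣW sinα = 168.1 kN/m
Resisting = 152.2 + 317.6·tan33.1° = 152.2 + 207.0 = 359.3 kN/m
FS = 359.3 / 168.1 = 2.137

FS = 2.14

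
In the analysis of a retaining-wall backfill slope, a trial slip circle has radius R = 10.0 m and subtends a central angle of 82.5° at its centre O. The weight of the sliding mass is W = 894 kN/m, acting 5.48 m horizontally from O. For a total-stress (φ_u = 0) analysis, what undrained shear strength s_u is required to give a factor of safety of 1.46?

s_u = 49.7 kPa

FS = s_u·L_a·R / (W·d), so s_u = FS·W·d / (L_a·R).
Arc length L_a = R·θ = 10.0·(82.5°·π/180) = 10.0·1.4399 = 14.40 m
s_u = 1.46·894·5.48 / (14.40·10.0) = 7152.7 / 143.99 = 49.68 kPa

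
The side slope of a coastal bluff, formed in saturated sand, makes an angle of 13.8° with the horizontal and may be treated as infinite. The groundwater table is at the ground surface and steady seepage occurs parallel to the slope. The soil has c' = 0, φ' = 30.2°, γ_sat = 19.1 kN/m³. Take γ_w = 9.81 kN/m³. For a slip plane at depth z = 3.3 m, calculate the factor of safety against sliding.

FS = 1.15

With seepage parallel to the slope and the water table at the surface, the effective normal stress on the slip plane uses the buoyant unit weight γ' = γ_sat − γ_w while the driving shear stress uses γ_sat:
FS = [c' + γ' z cos²β tanφ'] / [γ_sat z sinβ cosβ]
(For c' = 0 this reduces to FS = (γ'/γ_sat)·tanφ'/tanβ.)
γ' = 19.1 − 9.81 = 9.29 kN/m³
Numerator = 0.0 + 9.29·3.3·cos²13.8°·tan30.2° = 0.0 + 9.29·3.3·0.9431·0.5820 = 16.828 kPa
Denominator = 19.1·3.3·sin13.8°·cos13.8° = 19.1·3.3·0.2385·0.9711 = 14.601 kPa
FS = 16.828 / 14.601 = 1.153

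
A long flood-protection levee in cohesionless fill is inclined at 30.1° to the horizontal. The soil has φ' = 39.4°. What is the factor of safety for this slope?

FS = 1.42

For a dry cohesionless infinite slope the factor of safety is FS = tanφ' / tanβ.
FS = tan39.4° / tan30.1° = 0.8214 / 0.5797 = 1.417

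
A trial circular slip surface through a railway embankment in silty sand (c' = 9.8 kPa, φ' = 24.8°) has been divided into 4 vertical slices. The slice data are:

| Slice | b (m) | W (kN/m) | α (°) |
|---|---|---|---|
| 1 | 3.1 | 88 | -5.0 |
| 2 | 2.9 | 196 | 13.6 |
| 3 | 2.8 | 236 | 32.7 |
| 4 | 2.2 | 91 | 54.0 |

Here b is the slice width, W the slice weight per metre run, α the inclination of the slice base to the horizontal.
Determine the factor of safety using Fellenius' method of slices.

Ordinary method of slices: FS = Σ[c'·Δl_i + (W_i cosα_i)·tanφ'] / Σ W_i sinα_i, with Δl_i = b_i / cosα_i.
Slice 1: Δl = 3.1/cos(-5.0°) = 3.112 m; N'_1 = 88·cos(-5.0°) = 87.7; c'Δl = 30.50; W sinα = -7.7
Slice 2: Δl = 2.9/cos13.6° = 2.984 m; N'_2 = 196·cos13.6° = 190.5; c'Δl = 29.24; W sinα = 46.1
Slice 3: Δl = 2.8/cos32.7° = 3.327 m; N'_3 = 236·cos32.7° = 198.6; c'Δl = 32.61; W sinα = 127.5
Slice 4: Δl = 2.2/cos54.0° = 3.743 m; N'_4 = 91·cos54.0° = 53.5; c'Δl = 36.68; W sinα = 73.6
Σc'Δl = 129.0 kN/m; ΣN' = 530.3 kN/m; ΣW sinα = 239.5 kN/m
Resisting = 129.0 + 530.3·tan24.8° = 129.0 + 245.0 = 374.0 kN/m
FS = 374.0 / 239.5 = 1.562

FS = 1.56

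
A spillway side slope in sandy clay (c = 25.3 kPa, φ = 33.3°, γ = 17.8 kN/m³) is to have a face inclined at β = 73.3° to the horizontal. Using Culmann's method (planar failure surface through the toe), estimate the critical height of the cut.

Culmann's analysis gives the critical failure plane at α_cr = (β + φ)/2 = (73.3 + 33.3)/2 = 53.3°, and the critical height
H_c = (4c/γ) · sinβ cosφ / [1 − cos(β − φ)]
    = (4·25.3/17.8) · sin73.3°·cos33.3° / [1 − cos(40.0°)]
    = 5.685 · 0.9578·0.8358 / [1 − 0.7660]
    = 5.685 · 0.8006 / 0.2340
    = 19.45 m

H_c = 19.45 m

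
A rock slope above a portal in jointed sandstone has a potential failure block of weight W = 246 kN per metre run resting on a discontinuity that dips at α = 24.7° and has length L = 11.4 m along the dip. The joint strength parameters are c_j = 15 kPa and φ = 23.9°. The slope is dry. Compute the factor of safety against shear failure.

Resolving the block weight along and normal to the plane and applying the Mohr–Coulomb strength on the joint:
N' = W cosα = 246·cos24.7° = 223.5 kN/m
Driving force T = W sinα = 246·sin24.7° = 102.8 kN/m
Resisting force R = c_j·L + N'·tanφ = 15·11.4 + 223.5·tan23.9° = 171.0 + 99.0 = 270.0 kN/m
FS = R / T = 270.0 / 102.8 = 2.627

FS = 2.63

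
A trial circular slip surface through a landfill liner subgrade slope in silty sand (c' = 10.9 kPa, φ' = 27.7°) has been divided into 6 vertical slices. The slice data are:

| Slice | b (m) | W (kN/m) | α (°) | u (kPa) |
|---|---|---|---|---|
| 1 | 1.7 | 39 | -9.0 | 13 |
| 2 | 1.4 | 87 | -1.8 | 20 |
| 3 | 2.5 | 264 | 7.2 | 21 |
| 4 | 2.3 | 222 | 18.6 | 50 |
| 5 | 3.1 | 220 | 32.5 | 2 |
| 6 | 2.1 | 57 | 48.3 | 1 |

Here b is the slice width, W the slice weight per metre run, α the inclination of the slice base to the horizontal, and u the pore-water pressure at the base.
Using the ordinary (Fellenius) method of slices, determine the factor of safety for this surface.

Ordinary method of slices: FS = Σ[c'·Δl_i + (W_i cosα_i − u_i·Δl_i)·tanφ'] / Σ W_i sinα_i, with Δl_i = b_i / cosα_i.
Slice 1: Δl = 1.7/cos(-9.0°) = 1.721 m; N'_1 = 39·cos(-9.0°) − 13·1.721 = 16.1; c'Δl = 18.76; W sinα = -6.1
Slice 2: Δl = 1.4/cos(-1.8°) = 1.401 m; N'_2 = 87·cos(-1.8°) − 20·1.401 = 58.9; c'Δl = 15.27; W sinα = -2.7
Slice 3: Δl = 2.5/cos7.2° = 2.520 m; N'_3 = 264·cos7.2° − 21·2.520 = 209.0; c'Δl = 27.47; W sinα = 33.1
Slice 4: Δl = 2.3/cos18.6° = 2.427 m; N'_4 = 222·cos18.6° − 50·2.427 = 89.1; c'Δl = 26.45; W sinα = 70.8
Slice 5: Δl = 3.1/cos32.5° = 3.676 m; N'_5 = 220·cos32.5° − 2·3.676 = 178.2; c'Δl = 40.06; W sinα = 118.2
Slice 6: Δl = 2.1/cos48.3° = 3.157 m; N'_6 = 57·cos48.3° − 1·3.157 = 34.8; c'Δl = 34.41; W sinα = 42.6
Σc'Δl = 162.4 kN/m; ΣN' = 586.1 kN/m; ΣW sinα = 255.8 kN/m
Resisting = 162.4 + 586.1·tan27.7° = 162.4 + 307.7 = 470.1 kN/m
FS = 470.1 / 255.8 = 1.838

FS = 1.84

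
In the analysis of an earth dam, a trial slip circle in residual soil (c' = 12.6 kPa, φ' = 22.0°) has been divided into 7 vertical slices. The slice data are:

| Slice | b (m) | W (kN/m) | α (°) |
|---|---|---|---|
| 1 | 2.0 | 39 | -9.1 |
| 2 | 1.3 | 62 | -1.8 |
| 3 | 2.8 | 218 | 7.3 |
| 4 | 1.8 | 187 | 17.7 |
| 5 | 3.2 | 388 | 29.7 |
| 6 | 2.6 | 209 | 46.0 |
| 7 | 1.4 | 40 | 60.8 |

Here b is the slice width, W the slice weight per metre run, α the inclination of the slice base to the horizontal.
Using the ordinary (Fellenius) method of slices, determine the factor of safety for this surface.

Ordinary method of slices: FS = Σ[c'·Δl_i + (W_i cosα_i)·tanφ'] / Σ W_i sinα_i, with Δl_i = b_i / cosα_i.
Slice 1: Δl = 2.0/cos(-9.1°) = 2.025 m; N'_1 = 39·cos(-9.1°) = 38.5; c'Δl = 25.52; W sinα = -6.2
Slice 2: Δl = 1.3/cos(-1.8°) = 1.301 m; N'_2 = 62·cos(-1.8°) = 62.0; c'Δl = 16.39; W sinα = -1.9
Slice 3: Δl = 2.8/cos7.3° = 2.823 m; N'_3 = 218·cos7.3° = 216.2; c'Δl = 35.57; W sinα = 27.7
Slice 4: Δl = 1.8/cos17.7° = 1.889 m; N'_4 = 187·cos17.7° = 178.1; c'Δl = 23.81; W sinα = 56.9
Slice 5: Δl = 3.2/cos29.7° = 3.684 m; N'_5 = 388·cos29.7° = 337.0; c'Δl = 46.42; W sinα = 192.2
Slice 6: Δl = 2.6/cos46.0° = 3.743 m; N'_6 = 209·cos46.0° = 145.2; c'Δl = 47.16; W sinα = 150.3
Slice 7: Δl = 1.4/cos60.8° = 2.870 m; N'_7 = 40·cos60.8° = 19.5; c'Δl = 36.16; W sinα = 34.9
Σc'Δl = 231.0 kN/m; ΣN' = 996.6 kN/m; ΣW sinα = 453.9 kN/m
Resisting = 231.0 + 996.6·tan22.0° = 231.0 + 402.6 = 633.7 kN/m
FS = 633.7 / 453.9 = 1.396

FS = 1.40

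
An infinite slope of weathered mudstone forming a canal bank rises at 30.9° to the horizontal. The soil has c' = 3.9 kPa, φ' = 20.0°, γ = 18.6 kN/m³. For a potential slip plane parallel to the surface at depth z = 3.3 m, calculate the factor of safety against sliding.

For an infinite slope with a slip plane parallel to the surface (no pore pressure): FS = [c' + γz cos²β tanφ'] / [γz sinβ cosβ].
γz = 18.6·3.3 = 61.38 kN/m²
Numerator = 3.9 + 61.38·cos²30.9°·tan20.0° = 3.9 + 61.38·0.7363·0.3640 = 20.349 kPa
Denominator = 61.38·sin30.9°·cos30.9° = 61.38·0.5135·0.8581 = 27.047 kPa
FS = 20.349 / 27.047 = 0.752

FS = 0.75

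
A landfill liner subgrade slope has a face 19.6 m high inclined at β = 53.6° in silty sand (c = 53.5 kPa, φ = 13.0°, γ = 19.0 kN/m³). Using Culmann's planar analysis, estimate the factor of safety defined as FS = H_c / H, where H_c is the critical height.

FS = 1.87

H_c = (4c/γ) · sinβ cosφ / [1 − cos(β − φ)]
    = (4·53.5/19.0) · sin53.6°·cos13.0° / [1 − cos40.6°]
    = 11.263 · 0.7843 / 0.2407 = 36.69 m
FS = H_c / H = 36.69 / 19.6 = 1.872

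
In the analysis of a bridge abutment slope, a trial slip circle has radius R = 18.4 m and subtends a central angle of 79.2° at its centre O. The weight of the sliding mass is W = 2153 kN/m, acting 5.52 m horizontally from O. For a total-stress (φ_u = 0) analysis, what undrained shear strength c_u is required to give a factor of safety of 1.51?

FS = c_u·L_a·R / (W·d), so c_u = FS·W·d / (L_a·R).
Arc length L_a = R·θ = 18.4·(79.2°·π/180) = 18.4·1.3823 = 25.43 m
c_u = 1.51·2153·5.52 / (25.43·18.4) = 17945.7 / 467.99 = 38.35 kPa

c_u = 38.3 kPa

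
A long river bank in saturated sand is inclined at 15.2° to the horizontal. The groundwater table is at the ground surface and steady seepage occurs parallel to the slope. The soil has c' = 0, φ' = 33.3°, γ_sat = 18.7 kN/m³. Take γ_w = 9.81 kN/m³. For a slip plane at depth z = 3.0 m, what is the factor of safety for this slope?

With seepage parallel to the slope and the water table at the surface, the effective normal stress on the slip plane uses the buoyant unit weight γ' = γ_sat − γ_w while the driving shear stress uses γ_sat:
FS = [c' + γ' z cos²β tanφ'] / [γ_sat z sinβ cosβ]
(For c' = 0 this reduces to FS = (γ'/γ_sat)·tanφ'/tanβ.)
γ' = 18.7 − 9.81 = 8.89 kN/m³
Numerator = 0.0 + 8.89·3.0·cos²15.2°·tan33.3° = 0.0 + 8.89·3.0·0.9313·0.6569 = 16.315 kPa
Denominator = 18.7·3.0·sin15.2°·cos15.2° = 18.7·3.0·0.2622·0.9650 = 14.194 kPa
FS = 16.315 / 14.194 = 1.149

FS = 1.15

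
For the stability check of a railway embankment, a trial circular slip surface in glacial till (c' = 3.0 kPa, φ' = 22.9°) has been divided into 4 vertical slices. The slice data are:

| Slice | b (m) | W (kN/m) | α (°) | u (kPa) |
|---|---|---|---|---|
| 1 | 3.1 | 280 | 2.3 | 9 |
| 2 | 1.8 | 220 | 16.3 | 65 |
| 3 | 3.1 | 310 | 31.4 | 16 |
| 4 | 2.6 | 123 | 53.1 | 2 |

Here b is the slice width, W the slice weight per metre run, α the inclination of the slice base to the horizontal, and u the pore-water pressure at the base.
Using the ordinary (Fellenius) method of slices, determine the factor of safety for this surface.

FS = 0.89

Ordinary method of slices: FS = Σ[c'·Δl_i + (W_i cosα_i − u_i·Δl_i)·tanφ'] / Σ W_i sinα_i, with Δl_i = b_i / cosα_i.
Slice 1: Δl = 3.1/cos2.3° = 3.102 m; N'_1 = 280·cos2.3° − 9·3.102 = 251.9; c'Δl = 9.31; W sinα = 11.2
Slice 2: Δl = 1.8/cos16.3° = 1.875 m; N'_2 = 220·cos16.3° − 65·1.875 = 89.3; c'Δl = 5.63; W sinα = 61.7
Slice 3: Δl = 3.1/cos31.4° = 3.632 m; N'_3 = 310·cos31.4° − 16·3.632 = 206.5; c'Δl = 10.90; W sinα = 161.5
Slice 4: Δl = 2.6/cos53.1° = 4.330 m; N'_4 = 123·cos53.1° − 2·4.330 = 65.2; c'Δl = 12.99; W sinα = 98.4
Σc'Δl = 38.8 kN/m; ΣN' = 612.8 kN/m; ΣW sinα = 332.9 kN/m
Resisting = 38.8 + 612.8·tan22.9° = 38.8 + 258.9 = 297.7 kN/m
FS = 297.7 / 332.9 = 0.894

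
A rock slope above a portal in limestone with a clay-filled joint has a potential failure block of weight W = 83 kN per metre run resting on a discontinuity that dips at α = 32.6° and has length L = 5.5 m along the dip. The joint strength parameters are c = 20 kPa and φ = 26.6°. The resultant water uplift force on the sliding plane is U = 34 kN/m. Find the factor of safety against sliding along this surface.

FS = 2.86

Resolving the block weight along and normal to the plane and applying the Mohr–Coulomb strength on the joint:
N' = W cosα − U = 83·cos32.6° − 34 = 35.9 kN/m
Driving force T = W sinα = 83·sin32.6° = 44.7 kN/m
Resisting force R = c·L + N'·tanφ = 20·5.5 + 35.9·tan26.6° = 110.0 + 18.0 = 128.0 kN/m
FS = R / T = 128.0 / 44.7 = 2.862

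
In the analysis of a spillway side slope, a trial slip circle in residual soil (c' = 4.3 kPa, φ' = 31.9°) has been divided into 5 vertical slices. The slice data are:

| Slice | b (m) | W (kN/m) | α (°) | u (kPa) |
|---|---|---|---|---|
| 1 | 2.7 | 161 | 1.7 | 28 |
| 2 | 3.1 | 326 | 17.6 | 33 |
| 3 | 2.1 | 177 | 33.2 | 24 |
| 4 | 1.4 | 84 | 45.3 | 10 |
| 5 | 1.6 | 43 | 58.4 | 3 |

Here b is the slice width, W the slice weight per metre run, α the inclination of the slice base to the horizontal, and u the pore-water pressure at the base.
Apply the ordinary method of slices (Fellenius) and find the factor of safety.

FS = 1.10

Ordinary method of slices: FS = Σ[c'·Δl_i + (W_i cosα_i − u_i·Δl_i)·tanφ'] / Σ W_i sinα_i, with Δl_i = b_i / cosα_i.
Slice 1: Δl = 2.7/cos1.7° = 2.701 m; N'_1 = 161·cos1.7° − 28·2.701 = 85.3; c'Δl = 11.62; W sinα = 4.8
Slice 2: Δl = 3.1/cos17.6° = 3.252 m; N'_2 = 326·cos17.6° − 33·3.252 = 203.4; c'Δl = 13.98; W sinα = 98.6
Slice 3: Δl = 2.1/cos33.2° = 2.510 m; N'_3 = 177·cos33.2° − 24·2.510 = 87.9; c'Δl = 10.79; W sinα = 96.9
Slice 4: Δl = 1.4/cos45.3° = 1.990 m; N'_4 = 84·cos45.3° − 10·1.990 = 39.2; c'Δl = 8.56; W sinα = 59.7
Slice 5: Δl = 1.6/cos58.4° = 3.054 m; N'_5 = 43·cos58.4° − 3·3.054 = 13.4; c'Δl = 13.13; W sinα = 36.6
Σc'Δl = 58.1 kN/m; ΣN' = 429.1 kN/m; ΣW sinα = 296.6 kN/m
Resisting = 58.1 + 429.1·tan31.9° = 58.1 + 267.1 = 325.2 kN/m
FS = 325.2 / 296.6 = 1.096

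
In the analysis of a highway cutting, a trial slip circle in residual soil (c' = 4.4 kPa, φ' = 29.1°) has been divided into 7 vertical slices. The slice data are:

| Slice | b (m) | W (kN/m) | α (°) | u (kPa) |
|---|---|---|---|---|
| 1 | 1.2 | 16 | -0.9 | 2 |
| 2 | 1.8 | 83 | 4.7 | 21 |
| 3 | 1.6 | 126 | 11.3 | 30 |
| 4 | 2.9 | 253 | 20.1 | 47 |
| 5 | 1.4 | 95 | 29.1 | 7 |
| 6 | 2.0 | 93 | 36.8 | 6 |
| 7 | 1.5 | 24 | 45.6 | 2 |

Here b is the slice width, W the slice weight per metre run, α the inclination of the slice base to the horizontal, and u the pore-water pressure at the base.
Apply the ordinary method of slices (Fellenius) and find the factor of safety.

Ordinary method of slices: FS = Σ[c'·Δl_i + (W_i cosα_i − u_i·Δl_i)·tanφ'] / Σ W_i sinα_i, with Δl_i = b_i / cosα_i.
Slice 1: Δl = 1.2/cos(-0.9°) = 1.200 m; N'_1 = 16·cos(-0.9°) − 2·1.200 = 13.6; c'Δl = 5.28; W sinα = -0.3
Slice 2: Δl = 1.8/cos4.7° = 1.806 m; N'_2 = 83·cos4.7° − 21·1.806 = 44.8; c'Δl = 7.95; W sinα = 6.8
Slice 3: Δl = 1.6/cos11.3° = 1.632 m; N'_3 = 126·cos11.3° − 30·1.632 = 74.6; c'Δl = 7.18; W sinα = 24.7
Slice 4: Δl = 2.9/cos20.1° = 3.088 m; N'_4 = 253·cos20.1° − 47·3.088 = 92.5; c'Δl = 13.59; W sinα = 86.9
Slice 5: Δl = 1.4/cos29.1° = 1.602 m; N'_5 = 95·cos29.1° − 7·1.602 = 71.8; c'Δl = 7.05; W sinα = 46.2
Slice 6: Δl = 2.0/cos36.8° = 2.498 m; N'_6 = 93·cos36.8° − 6·2.498 = 59.5; c'Δl = 10.99; W sinα = 55.7
Slice 7: Δl = 1.5/cos45.6° = 2.144 m; N'_7 = 24·cos45.6° − 2·2.144 = 12.5; c'Δl = 9.43; W sinα = 17.1
Σc'Δl = 61.5 kN/m; ΣN' = 369.2 kN/m; ΣW sinα = 237.2 kN/m
Resisting = 61.5 + 369.2·tan29.1° = 61.5 + 205.5 = 267.0 kN/m
FS = 267.0 / 237.2 = 1.125

FS = 1.13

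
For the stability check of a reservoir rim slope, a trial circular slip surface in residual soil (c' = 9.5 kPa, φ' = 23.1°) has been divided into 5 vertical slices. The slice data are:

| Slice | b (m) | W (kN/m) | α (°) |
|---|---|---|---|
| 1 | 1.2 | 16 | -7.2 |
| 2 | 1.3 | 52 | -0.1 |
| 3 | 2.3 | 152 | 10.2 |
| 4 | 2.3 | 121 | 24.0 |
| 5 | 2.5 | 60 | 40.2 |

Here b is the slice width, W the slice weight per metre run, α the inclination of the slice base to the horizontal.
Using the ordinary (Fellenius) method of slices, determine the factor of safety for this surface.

FS = 2.31

Ordinary method of slices: FS = Σ[c'·Δl_i + (W_i cosα_i)·tanφ'] / Σ W_i sinα_i, with Δl_i = b_i / cosα_i.
Slice 1: Δl = 1.2/cos(-7.2°) = 1.210 m; N'_1 = 16·cos(-7.2°) = 15.9; c'Δl = 11.49; W sinα = -2.0
Slice 2: Δl = 1.3/cos(-0.1°) = 1.300 m; N'_2 = 52·cos(-0.1°) = 52.0; c'Δl = 12.35; W sinα = -0.1
Slice 3: Δl = 2.3/cos10.2° = 2.337 m; N'_3 = 152·cos10.2° = 149.6; c'Δl = 22.20; W sinα = 26.9
Slice 4: Δl = 2.3/cos24.0° = 2.518 m; N'_4 = 121·cos24.0° = 110.5; c'Δl = 23.92; W sinα = 49.2
Slice 5: Δl = 2.5/cos40.2° = 3.273 m; N'_5 = 60·cos40.2° = 45.8; c'Δl = 31.09; W sinα = 38.7
Σc'Δl = 101.1 kN/m; ΣN' = 373.8 kN/m; ΣW sinα = 112.8 kN/m
Resisting = 101.1 + 373.8·tan23.1° = 101.1 + 159.5 = 260.5 kN/m
FS = 260.5 / 112.8 = 2.310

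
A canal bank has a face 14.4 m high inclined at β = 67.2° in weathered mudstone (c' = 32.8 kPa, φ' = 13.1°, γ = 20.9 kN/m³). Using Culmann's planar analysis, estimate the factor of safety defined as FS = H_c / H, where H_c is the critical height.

H_c = (4c'/γ) · sinβ cosφ' / [1 − cos(β − φ')]
    = (4·32.8/20.9) · sin67.2°·cos13.1° / [1 − cos54.1°]
    = 6.278 · 0.8979 / 0.4136 = 13.63 m
FS = H_c / H = 13.63 / 14.4 = 0.946

FS = 0.95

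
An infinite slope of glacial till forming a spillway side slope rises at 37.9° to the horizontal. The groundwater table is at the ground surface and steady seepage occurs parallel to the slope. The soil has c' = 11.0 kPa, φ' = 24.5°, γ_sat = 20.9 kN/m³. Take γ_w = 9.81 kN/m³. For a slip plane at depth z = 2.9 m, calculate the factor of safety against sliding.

With seepage parallel to the slope and the water table at the surface, the effective normal stress on the slip plane uses the buoyant unit weight γ' = γ_sat − γ_w while the driving shear stress uses γ_sat:
FS = [c' + γ' z cos²β tanφ'] / [γ_sat z sinβ cosβ]
γ' = 20.9 − 9.81 = 11.09 kN/m³
Numerator = 11.0 + 11.09·2.9·cos²37.9°·tan24.5° = 11.0 + 11.09·2.9·0.6227·0.4557 = 20.126 kPa
Denominator = 20.9·2.9·sin37.9°·cos37.9° = 20.9·2.9·0.6143·0.7891 = 29.379 kPa
FS = 20.126 / 29.379 = 0.685

FS = 0.69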